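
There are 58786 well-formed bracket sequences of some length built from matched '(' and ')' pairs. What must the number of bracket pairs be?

11

Balanced strings of n bracket-pairs are counted by C_n. The Catalan number equal to 58786 is C_11.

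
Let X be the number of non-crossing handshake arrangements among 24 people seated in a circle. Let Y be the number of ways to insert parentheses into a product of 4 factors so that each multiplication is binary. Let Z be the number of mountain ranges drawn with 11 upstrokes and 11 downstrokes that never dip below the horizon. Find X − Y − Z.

149221

Non-crossing handshake pairings of 2n people are counted by C_n; 24 people gives n = 12. So X = C_12 = 208012.
Parenthesizations of m factors correspond to full binary trees with m leaves, counted by C_{m−1}; m = 4 gives C_3. So Y = C_3 = 5.
A Dyck path with 11 up-steps and 11 down-steps has semilength 11, so there are C_11 of them. So Z = C_11 = 58786.
X − Y − Z = 208012 − 5 − 58786 = 149221.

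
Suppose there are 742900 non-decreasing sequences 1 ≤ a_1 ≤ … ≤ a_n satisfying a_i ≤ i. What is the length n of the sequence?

Such sub-staircase sequences of length n are counted by C_n. The Catalan number equal to 742900 is C_13.

13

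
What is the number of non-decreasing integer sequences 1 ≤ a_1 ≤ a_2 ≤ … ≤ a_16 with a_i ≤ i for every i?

Such sub-staircase sequences of length n are counted by C_n; here n = 16.
C_16 = C(32,16)/17 = 601080390/17 = 35357670.

35357670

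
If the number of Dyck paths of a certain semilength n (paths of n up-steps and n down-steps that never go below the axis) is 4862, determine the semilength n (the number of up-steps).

9

Dyck paths of semilength n are counted by C_n. Since C_9 = 4862, the index is 9.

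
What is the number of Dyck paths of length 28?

2674440

Dyck paths of semilength n (length 2n) are counted by C_n; here n = 14.
C_14 = C(28,14)/15 = 40116600/15 = 2674440.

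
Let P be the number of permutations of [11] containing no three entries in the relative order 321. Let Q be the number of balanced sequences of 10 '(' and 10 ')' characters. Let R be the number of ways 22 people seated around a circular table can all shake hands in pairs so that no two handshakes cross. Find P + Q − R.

For any fixed pattern of length 3, the pattern-avoiding permutations of [11] number C_11. So P = C_11 = 58786.
Balanced strings of n pairs of brackets are counted by C_n; here n = 10. So Q = C_10 = 16796.
Non-crossing handshake pairings of 2n people are counted by C_n; 22 people gives n = 11. So R = C_11 = 58786.
P + Q − R = 58786 + 16796 − 58786 = 16796.

16796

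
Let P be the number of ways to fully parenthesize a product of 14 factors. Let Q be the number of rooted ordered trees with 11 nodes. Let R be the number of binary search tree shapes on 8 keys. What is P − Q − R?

Ways to associate a product of 14 factors correspond to binary trees on 14 leaves, so the count is C_13. So P = C_13 = 742900.
A rooted plane tree on 11 nodes has 10 edges, and such trees are counted by C_10. So Q = C_10 = 16796.
Binary trees (left/right distinguished) on n nodes are counted by C_n; here n = 8. So R = C_8 = 1430.
P − Q − R = 742900 − 16796 − 1430 = 724674.

724674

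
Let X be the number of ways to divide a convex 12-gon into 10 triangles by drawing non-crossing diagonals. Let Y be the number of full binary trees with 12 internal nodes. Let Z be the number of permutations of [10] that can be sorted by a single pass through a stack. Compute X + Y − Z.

208012

Triangulations of a convex m-gon are counted by C_{m−2}; with m = 12 this is C_10. So X = C_10 = 16796.
The number of full binary trees on 12 internal nodes is the Catalan number C_12. So Y = C_12 = 208012.
Stack-sortable permutations are exactly the 231-avoiding ones, counted by C_n; here n = 10. So Z = C_10 = 16796.
X + Y − Z = 16796 + 208012 − 16796 = 208012.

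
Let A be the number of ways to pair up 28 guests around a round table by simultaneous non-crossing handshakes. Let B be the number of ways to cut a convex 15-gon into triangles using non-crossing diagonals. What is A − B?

1931540

Non-crossing handshake pairings of 2n people are counted by C_n; 28 people gives n = 14. So A = C_14 = 2674440.
The number of triangulations of a 15-gon is the Catalan number C_13 (index = sides − 2). So B = C_13 = 742900.
A − B = 2674440 − 742900 = 1931540.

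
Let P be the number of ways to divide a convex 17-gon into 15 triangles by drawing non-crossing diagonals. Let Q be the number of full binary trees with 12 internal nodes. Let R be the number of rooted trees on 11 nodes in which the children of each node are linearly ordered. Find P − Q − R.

9470037

The number of triangulations of a 17-gon is the Catalan number C_15 (index = sides − 2). So P = C_15 = 9694845.
The number of full binary trees on 12 internal nodes is the Catalan number C_12. So Q = C_12 = 208012.
Rooted ordered (plane) trees on m nodes have m−1 edges and are counted by C_{m−1}; m = 11 gives C_10. So R = C_10 = 16796.
P − Q − R = 9694845 − 208012 − 16796 = 9470037.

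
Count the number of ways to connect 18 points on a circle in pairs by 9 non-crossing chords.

Pairing 18 circle points by 9 non-crossing chords gives C_9 matchings.
C_9 = C(18,9)/10 = 48620/10 = 4862.

4862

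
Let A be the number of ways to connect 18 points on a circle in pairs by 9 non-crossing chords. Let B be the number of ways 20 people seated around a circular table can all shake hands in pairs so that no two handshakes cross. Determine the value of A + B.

Pairing 18 circle points by 9 non-crossing chords gives C_9 matchings. So A = C_9 = 4862.
With 20 = 2·10 people, non-crossing handshake pairings are non-crossing perfect matchings on a circle, counted by C_10. So B = C_10 = 16796.
A + B = 4862 + 16796 = 21658.

21658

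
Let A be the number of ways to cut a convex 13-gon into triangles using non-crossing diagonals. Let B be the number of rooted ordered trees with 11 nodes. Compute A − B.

A convex 13-gon is triangulated into 11 triangles, and the number of such triangulations is the Catalan number C_{13−2} = C_11. So A = C_11 = 58786.
Rooted ordered (plane) trees on m nodes have m−1 edges and are counted by C_{m−1}; m = 11 gives C_10. So B = C_10 = 16796.
A − B = 58786 − 16796 = 41990.

41990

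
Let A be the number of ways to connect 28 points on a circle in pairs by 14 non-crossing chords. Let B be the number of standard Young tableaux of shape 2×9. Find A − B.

Pairing 28 circle points by 14 non-crossing chords gives C_14 matchings. So A = C_14 = 2674440.
By the hook-length formula (or a Dyck-path bijection), SYT of shape 2×9 number C_9. So B = C_9 = 4862.
A − B = 2674440 − 4862 = 2669578.

2669578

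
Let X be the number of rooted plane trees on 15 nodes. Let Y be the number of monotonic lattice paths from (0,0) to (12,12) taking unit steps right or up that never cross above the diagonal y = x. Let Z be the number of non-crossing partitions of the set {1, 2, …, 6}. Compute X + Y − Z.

Rooted ordered (plane) trees on m nodes have m−1 edges and are counted by C_{m−1}; m = 15 gives C_14. So X = C_14 = 2674440.
Monotone paths in an n×n grid that stay weakly below the diagonal are counted by C_n; here n = 12. So Y = C_12 = 208012.
The non-crossing partitions of [6] form a lattice of size C_6. So Z = C_6 = 132.
X + Y − Z = 2674440 + 208012 − 132 = 2882320.

2882320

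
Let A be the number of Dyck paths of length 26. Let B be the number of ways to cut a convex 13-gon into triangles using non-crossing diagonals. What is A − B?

Dyck paths of semilength n (length 2n) are counted by C_n; here n = 13. So A = C_13 = 742900.
The number of triangulations of a 13-gon is the Catalan number C_11 (index = sides − 2). So B = C_11 = 58786.
A − B = 742900 − 58786 = 684114.

684114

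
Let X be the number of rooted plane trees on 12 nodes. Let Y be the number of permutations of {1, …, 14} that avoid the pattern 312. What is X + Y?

A rooted plane tree on 12 nodes has 11 edges, and such trees are counted by C_11. So X = C_11 = 58786.
For any fixed pattern of length 3, the pattern-avoiding permutations of [14] number C_14. So Y = C_14 = 2674440.
X + Y = 58786 + 2674440 = 2733226.

2733226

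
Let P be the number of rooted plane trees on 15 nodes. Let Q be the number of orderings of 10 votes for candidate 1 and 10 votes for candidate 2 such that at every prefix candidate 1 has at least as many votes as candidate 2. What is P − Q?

2657644

A rooted plane tree on 15 nodes has 14 edges, and such trees are counted by C_14. So P = C_14 = 2674440.
Ballot sequences with n votes each where one side never trails are Dyck words, counted by C_n; here n = 10. So Q = C_10 = 16796.
P − Q = 2674440 − 16796 = 2657644.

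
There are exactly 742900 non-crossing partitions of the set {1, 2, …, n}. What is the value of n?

13

Non-crossing partitions of [n] are counted by C_n; 742900 = C_13.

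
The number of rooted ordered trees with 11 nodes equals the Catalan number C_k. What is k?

10

A rooted plane tree on 11 nodes has 10 edges, and such trees are counted by C_10.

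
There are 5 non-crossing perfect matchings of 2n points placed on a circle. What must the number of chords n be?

3

Non-crossing pairings of 2n points on a circle are counted by C_n. The Catalan number equal to 5 is C_3.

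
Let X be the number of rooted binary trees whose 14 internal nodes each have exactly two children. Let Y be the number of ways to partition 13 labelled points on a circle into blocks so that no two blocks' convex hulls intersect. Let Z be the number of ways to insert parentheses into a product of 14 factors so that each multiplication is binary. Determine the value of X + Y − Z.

2674440

The number of full binary trees on 14 internal nodes is the Catalan number C_14. So X = C_14 = 2674440.
The non-crossing partitions of [13] form a lattice of size C_13. So Y = C_13 = 742900.
Ways to associate a product of 14 factors correspond to binary trees on 14 leaves, so the count is C_13. So Z = C_13 = 742900.
X + Y − Z = 2674440 + 742900 − 742900 = 2674440.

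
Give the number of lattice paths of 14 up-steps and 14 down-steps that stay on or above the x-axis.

A Dyck path with 14 up-steps and 14 down-steps has semilength 14, so there are C_14 of them.
C_14 = C_13 · 2(2·13+1)/(13+2) = 742900 · 54/15 = 2674440.

2674440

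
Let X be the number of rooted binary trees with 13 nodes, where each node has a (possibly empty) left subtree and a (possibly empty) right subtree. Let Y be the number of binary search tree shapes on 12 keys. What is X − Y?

534888

There are C_n binary search tree shapes on n keys; with n = 13 that is C_13. So X = C_13 = 742900.
Binary trees (left/right distinguished) on n nodes are counted by C_n; here n = 12. So Y = C_12 = 208012.
X − Y = 742900 − 208012 = 534888.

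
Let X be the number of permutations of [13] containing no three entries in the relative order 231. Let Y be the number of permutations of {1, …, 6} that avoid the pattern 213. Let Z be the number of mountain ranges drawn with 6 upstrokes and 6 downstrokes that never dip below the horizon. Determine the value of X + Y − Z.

742900

For any fixed pattern of length 3, the pattern-avoiding permutations of [13] number C_13. So X = C_13 = 742900.
For any fixed pattern of length 3, the pattern-avoiding permutations of [6] number C_6. So Y = C_6 = 132.
Paths of 6 up- and 6 down-steps that never dip below the axis are Dyck paths; their count is C_6. So Z = C_6 = 132.
X + Y − Z = 742900 + 132 − 132 = 742900.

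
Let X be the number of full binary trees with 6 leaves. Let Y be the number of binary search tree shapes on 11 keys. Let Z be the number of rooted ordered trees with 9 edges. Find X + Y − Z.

53966

Full binary trees with 6 leaves have 6−1 = 5 internal nodes, so there are C_5 of them. So X = C_5 = 42.
Rooted binary trees with 11 nodes (each child slot possibly empty) number C_11. So Y = C_11 = 58786.
Rooted ordered trees with n edges are counted by C_n; here n = 9. So Z = C_9 = 4862.
X + Y − Z = 42 + 58786 − 4862 = 53966.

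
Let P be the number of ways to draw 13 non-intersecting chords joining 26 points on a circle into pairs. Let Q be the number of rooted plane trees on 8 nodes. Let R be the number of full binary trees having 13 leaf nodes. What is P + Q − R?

Pairing 26 circle points by 13 non-crossing chords gives C_13 matchings. So P = C_13 = 742900.
A rooted plane tree on 8 nodes has 7 edges, and such trees are counted by C_7. So Q = C_7 = 429.
A full binary tree with L leaves has L−1 internal nodes and is counted by C_{L−1}; L = 13 gives C_12. So R = C_12 = 208012.
P + Q − R = 742900 + 429 − 208012 = 535317.

535317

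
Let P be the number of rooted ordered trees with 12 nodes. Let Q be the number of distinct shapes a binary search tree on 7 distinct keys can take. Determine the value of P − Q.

Rooted ordered (plane) trees on m nodes have m−1 edges and are counted by C_{m−1}; m = 12 gives C_11. So P = C_11 = 58786.
Binary trees (left/right distinguished) on n nodes are counted by C_n; here n = 7. So Q = C_7 = 429.
P − Q = 58786 − 429 = 58357.

58357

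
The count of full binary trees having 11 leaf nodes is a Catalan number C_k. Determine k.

10

Full binary trees with 11 leaves have 11−1 = 10 internal nodes, so there are C_10 of them.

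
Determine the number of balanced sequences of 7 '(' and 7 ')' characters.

Balanced strings of n pairs of brackets are counted by C_n; here n = 7.
C_7 = 429.

429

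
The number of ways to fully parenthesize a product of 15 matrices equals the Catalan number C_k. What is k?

Bracketing 15 factors into binary products is counted by C_{15−1} = C_14.

14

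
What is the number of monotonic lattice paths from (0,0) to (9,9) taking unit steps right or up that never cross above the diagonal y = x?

4862

Monotone paths in an n×n grid that stay weakly below the diagonal are counted by C_n; here n = 9.
C_9 = C(18,9)/10 = 48620/10 = 4862.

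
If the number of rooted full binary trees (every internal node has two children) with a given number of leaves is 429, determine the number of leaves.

Full binary trees with L leaves are counted by C_{L−1}. Since C_7 = 429, the index is 7.
So the index is 7, and the number of leaves is 7 + 1 = 8.

8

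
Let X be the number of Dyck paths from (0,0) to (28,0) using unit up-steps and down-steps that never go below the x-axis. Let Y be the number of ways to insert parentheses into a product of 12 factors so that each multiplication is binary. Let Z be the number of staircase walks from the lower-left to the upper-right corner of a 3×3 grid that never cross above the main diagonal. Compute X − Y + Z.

2615659

Dyck paths of semilength n (length 2n) are counted by C_n; here n = 14. So X = C_14 = 2674440.
Bracketing 12 factors into binary products is counted by C_{12−1} = C_11. So Y = C_11 = 58786.
Monotone paths in an n×n grid that stay weakly below the diagonal are counted by C_n; here n = 3. So Z = C_3 = 5.
X − Y + Z = 2674440 − 58786 + 5 = 2615659.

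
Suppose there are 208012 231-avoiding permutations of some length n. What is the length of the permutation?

12

Permutations of [n] avoiding a fixed length-3 pattern are counted by C_n. The Catalan number equal to 208012 is C_12.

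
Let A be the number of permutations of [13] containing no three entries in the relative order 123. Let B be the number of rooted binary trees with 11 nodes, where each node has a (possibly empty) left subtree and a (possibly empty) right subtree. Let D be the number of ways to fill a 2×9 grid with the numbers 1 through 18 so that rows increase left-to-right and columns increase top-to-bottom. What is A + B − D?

For any fixed pattern of length 3, the pattern-avoiding permutations of [13] number C_13. So A = C_13 = 742900.
There are C_n binary search tree shapes on n keys; with n = 11 that is C_11. So B = C_11 = 58786.
Standard Young tableaux of shape 2×n are counted by C_n; here n = 9. So D = C_9 = 4862.
A + B − D = 742900 + 58786 − 4862 = 796824.

796824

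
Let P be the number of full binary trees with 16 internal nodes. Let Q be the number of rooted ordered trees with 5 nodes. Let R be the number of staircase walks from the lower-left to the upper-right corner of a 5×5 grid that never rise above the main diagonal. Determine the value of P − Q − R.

35357614

Full binary trees with n internal nodes are counted by C_n; here n = 16. So P = C_16 = 35357670.
A rooted plane tree on 5 nodes has 4 edges, and such trees are counted by C_4. So Q = C_4 = 14.
Monotone paths in an n×n grid that stay weakly below the diagonal are counted by C_n; here n = 5. So R = C_5 = 42.
P − Q − R = 35357670 − 14 − 42 = 35357614.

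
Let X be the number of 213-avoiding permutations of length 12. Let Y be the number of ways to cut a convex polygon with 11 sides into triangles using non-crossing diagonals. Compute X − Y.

For any fixed pattern of length 3, the pattern-avoiding permutations of [12] number C_12. So X = C_12 = 208012.
A convex 11-gon is triangulated into 9 triangles, and the number of such triangulations is the Catalan number C_{11−2} = C_9. So Y = C_9 = 4862.
X − Y = 208012 − 4862 = 203150.

203150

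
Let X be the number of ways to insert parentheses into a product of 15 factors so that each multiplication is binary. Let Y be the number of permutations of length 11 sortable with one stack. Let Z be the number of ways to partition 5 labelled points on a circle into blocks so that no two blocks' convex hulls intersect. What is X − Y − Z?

Bracketing 15 factors into binary products is counted by C_{15−1} = C_14. So X = C_14 = 2674440.
Stack-sortable permutations are exactly the 231-avoiding ones, counted by C_n; here n = 11. So Y = C_11 = 58786.
Non-crossing partitions of an n-element set are counted by C_n; here n = 5. So Z = C_5 = 42.
X − Y − Z = 2674440 − 58786 − 42 = 2615612.

2615612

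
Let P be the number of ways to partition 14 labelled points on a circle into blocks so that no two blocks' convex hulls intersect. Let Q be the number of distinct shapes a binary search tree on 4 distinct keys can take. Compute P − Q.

The non-crossing partitions of [14] form a lattice of size C_14. So P = C_14 = 2674440.
Binary trees (left/right distinguished) on n nodes are counted by C_n; here n = 4. So Q = C_4 = 14.
P − Q = 2674440 − 14 = 2674426.

2674426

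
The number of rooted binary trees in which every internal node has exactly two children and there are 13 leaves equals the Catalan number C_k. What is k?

12

A full binary tree with L leaves has L−1 internal nodes and is counted by C_{L−1}; L = 13 gives C_12.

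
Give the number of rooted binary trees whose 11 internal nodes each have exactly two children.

58786

Full binary trees with n internal nodes are counted by C_n; here n = 11.
C_11 = C(22,11)/12 = 705432/12 = 58786.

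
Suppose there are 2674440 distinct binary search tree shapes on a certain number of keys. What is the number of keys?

Binary search tree shapes on n keys are counted by C_n. Since C_14 = 2674440, the index is 14.

14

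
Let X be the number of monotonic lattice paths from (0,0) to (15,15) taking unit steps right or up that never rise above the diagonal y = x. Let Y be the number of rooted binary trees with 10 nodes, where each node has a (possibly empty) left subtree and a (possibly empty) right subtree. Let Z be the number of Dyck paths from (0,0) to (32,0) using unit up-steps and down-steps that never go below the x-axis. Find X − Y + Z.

Monotone paths in an n×n grid that stay weakly below the diagonal are counted by C_n; here n = 15. So X = C_15 = 9694845.
Binary trees (left/right distinguished) on n nodes are counted by C_n; here n = 10. So Y = C_10 = 16796.
Paths of 16 up- and 16 down-steps that never dip below the axis are Dyck paths; their count is C_16. So Z = C_16 = 35357670.
X − Y + Z = 9694845 − 16796 + 35357670 = 45035719.

45035719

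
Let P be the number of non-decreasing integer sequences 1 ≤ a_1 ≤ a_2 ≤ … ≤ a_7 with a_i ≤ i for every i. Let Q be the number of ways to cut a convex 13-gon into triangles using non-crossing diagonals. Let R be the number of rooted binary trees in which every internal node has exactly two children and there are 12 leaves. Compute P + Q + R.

Such sub-staircase sequences of length n are counted by C_n; here n = 7. So P = C_7 = 429.
Triangulations of a convex m-gon are counted by C_{m−2}; with m = 13 this is C_11. So Q = C_11 = 58786.
Full binary trees with 12 leaves have 12−1 = 11 internal nodes, so there are C_11 of them. So R = C_11 = 58786.
P + Q + R = 429 + 58786 + 58786 = 118001.

118001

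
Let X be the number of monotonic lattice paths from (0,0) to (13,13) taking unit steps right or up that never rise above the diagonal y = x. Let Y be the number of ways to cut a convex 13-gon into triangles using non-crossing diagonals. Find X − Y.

Monotone paths in an n×n grid that stay weakly below the diagonal are counted by C_n; here n = 13. So X = C_13 = 742900.
The number of triangulations of a 13-gon is the Catalan number C_11 (index = sides − 2). So Y = C_11 = 58786.
X − Y = 742900 − 58786 = 684114.

684114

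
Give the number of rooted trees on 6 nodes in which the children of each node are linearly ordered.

42

Rooted ordered (plane) trees on m nodes have m−1 edges and are counted by C_{m−1}; m = 6 gives C_5.
C_5 = C(10,5)/6 = 252/6 = 42.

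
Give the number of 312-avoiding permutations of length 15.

9694845

For any fixed pattern of length 3, the pattern-avoiding permutations of [15] number C_15.
C_15 = C(30,15)/16 = 155117520/16 = 9694845.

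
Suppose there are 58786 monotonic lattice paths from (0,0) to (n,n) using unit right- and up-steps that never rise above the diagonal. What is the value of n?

Such diagonal-avoiding paths in an n×n grid are counted by C_n. Since C_11 = 58786, the index is 11.

11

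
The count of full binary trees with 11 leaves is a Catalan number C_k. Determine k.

Full binary trees with 11 leaves have 11−1 = 10 internal nodes, so there are C_10 of them.

10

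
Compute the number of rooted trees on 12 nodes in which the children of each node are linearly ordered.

A rooted plane tree on 12 nodes has 11 edges, and such trees are counted by C_11.
C_11 = 58786.

58786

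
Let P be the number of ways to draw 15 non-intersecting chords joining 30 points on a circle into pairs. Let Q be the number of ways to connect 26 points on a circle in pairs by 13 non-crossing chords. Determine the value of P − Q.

Pairing 30 circle points by 15 non-crossing chords gives C_15 matchings. So P = C_15 = 9694845.
Pairing 26 circle points by 13 non-crossing chords gives C_13 matchings. So Q = C_13 = 742900.
P − Q = 9694845 − 742900 = 8951945.

8951945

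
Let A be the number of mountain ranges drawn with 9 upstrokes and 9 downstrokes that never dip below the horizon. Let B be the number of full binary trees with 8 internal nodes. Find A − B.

Dyck paths of semilength n (length 2n) are counted by C_n; here n = 9. So A = C_9 = 4862.
Full binary trees with n internal nodes are counted by C_n; here n = 8. So B = C_8 = 1430.
A − B = 4862 − 1430 = 3432.

3432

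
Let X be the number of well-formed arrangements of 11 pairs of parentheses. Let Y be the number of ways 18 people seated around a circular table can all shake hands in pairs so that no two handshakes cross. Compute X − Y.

53924

With 11 pairs the number of balanced bracket strings is the Catalan number C_11. So X = C_11 = 58786.
With 18 = 2·9 people, non-crossing handshake pairings are non-crossing perfect matchings on a circle, counted by C_9. So Y = C_9 = 4862.
X − Y = 58786 − 4862 = 53924.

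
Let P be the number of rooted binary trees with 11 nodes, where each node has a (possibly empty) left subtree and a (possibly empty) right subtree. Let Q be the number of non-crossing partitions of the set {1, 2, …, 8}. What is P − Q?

Rooted binary trees with 11 nodes (each child slot possibly empty) number C_11. So P = C_11 = 58786.
Non-crossing partitions of an n-element set are counted by C_n; here n = 8. So Q = C_8 = 1430.
P − Q = 58786 − 1430 = 57356.

57356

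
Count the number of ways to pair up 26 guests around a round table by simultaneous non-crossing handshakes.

Non-crossing handshake pairings of 2n people are counted by C_n; 26 people gives n = 13.
C_13 = C(26,13)/14 = 10400600/14 = 742900.

742900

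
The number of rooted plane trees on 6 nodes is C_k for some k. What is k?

5

A rooted plane tree on 6 nodes has 5 edges, and such trees are counted by C_5.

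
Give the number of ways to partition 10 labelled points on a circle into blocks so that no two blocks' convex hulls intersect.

16796

The non-crossing partitions of [10] form a lattice of size C_10.
C_10 = C_9 · 2(2·9+1)/(9+2) = 4862 · 38/11 = 16796.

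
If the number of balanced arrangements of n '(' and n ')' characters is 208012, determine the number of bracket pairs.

12

Balanced strings of n bracket-pairs are counted by C_n. Since C_12 = 208012, the index is 12.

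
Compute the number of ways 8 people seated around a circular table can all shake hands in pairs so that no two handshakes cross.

14

With 8 = 2·4 people, non-crossing handshake pairings are non-crossing perfect matchings on a circle, counted by C_4.
C_4 = C(8,4)/5 = 70/5 = 14.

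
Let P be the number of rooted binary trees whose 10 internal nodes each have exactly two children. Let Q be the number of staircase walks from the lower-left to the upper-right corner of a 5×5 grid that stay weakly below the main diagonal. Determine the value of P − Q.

The number of full binary trees on 10 internal nodes is the Catalan number C_10. So P = C_10 = 16796.
Monotone paths in an n×n grid that stay weakly below the diagonal are counted by C_n; here n = 5. So Q = C_5 = 42.
P − Q = 16796 − 42 = 16754.

16754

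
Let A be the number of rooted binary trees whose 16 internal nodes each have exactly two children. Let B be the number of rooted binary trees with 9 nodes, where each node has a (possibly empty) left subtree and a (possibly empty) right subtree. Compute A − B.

35352808

The number of full binary trees on 16 internal nodes is the Catalan number C_16. So A = C_16 = 35357670.
Rooted binary trees with 9 nodes (each child slot possibly empty) number C_9. So B = C_9 = 4862.
A − B = 35357670 − 4862 = 35352808.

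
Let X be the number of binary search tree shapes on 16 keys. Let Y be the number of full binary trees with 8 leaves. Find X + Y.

Rooted binary trees with 16 nodes (each child slot possibly empty) number C_16. So X = C_16 = 35357670.
A full binary tree with L leaves has L−1 internal nodes and is counted by C_{L−1}; L = 8 gives C_7. So Y = C_7 = 429.
X + Y = 35357670 + 429 = 35358099.

35358099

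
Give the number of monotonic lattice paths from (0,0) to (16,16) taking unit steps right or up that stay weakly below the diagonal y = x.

Monotone paths in an n×n grid that stay weakly below the diagonal are counted by C_n; here n = 16.
C_16 = C_15 · 2(2·15+1)/(15+2) = 9694845 · 62/17 = 35357670.

35357670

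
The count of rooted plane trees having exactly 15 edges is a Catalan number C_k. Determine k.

15

Rooted ordered trees with n edges are counted by C_n; here n = 15.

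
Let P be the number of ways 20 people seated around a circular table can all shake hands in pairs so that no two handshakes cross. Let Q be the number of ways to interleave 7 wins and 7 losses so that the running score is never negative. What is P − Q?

16367

Non-crossing handshake pairings of 2n people are counted by C_n; 20 people gives n = 10. So P = C_10 = 16796.
Ballot sequences with n votes each where one side never trails are Dyck words, counted by C_n; here n = 7. So Q = C_7 = 429.
P − Q = 16796 − 429 = 16367.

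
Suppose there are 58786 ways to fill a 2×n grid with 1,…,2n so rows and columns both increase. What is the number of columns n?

11

Standard Young tableaux of shape 2×n are counted by C_n. The Catalan number equal to 58786 is C_11.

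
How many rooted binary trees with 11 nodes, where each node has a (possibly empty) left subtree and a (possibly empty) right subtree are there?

Binary trees (left/right distinguished) on n nodes are counted by C_n; here n = 11.
C_11 = C_10 · 2(2·10+1)/(10+2) = 16796 · 42/12 = 58786.

58786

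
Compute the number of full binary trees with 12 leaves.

Full binary trees with 12 leaves have 12−1 = 11 internal nodes, so there are C_11 of them.
C_11 = 58786.

58786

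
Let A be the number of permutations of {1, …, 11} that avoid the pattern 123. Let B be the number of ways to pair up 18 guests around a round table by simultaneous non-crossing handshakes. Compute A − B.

53924

Permutations of [n] avoiding any single length-3 pattern are counted by C_n; here n = 11. So A = C_11 = 58786.
Non-crossing handshake pairings of 2n people are counted by C_n; 18 people gives n = 9. So B = C_9 = 4862.
A − B = 58786 − 4862 = 53924.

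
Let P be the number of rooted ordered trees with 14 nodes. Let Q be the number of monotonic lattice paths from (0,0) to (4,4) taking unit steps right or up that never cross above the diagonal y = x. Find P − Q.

A rooted plane tree on 14 nodes has 13 edges, and such trees are counted by C_13. So P = C_13 = 742900.
Monotone paths in an n×n grid that stay weakly below the diagonal are counted by C_n; here n = 4. So Q = C_4 = 14.
P − Q = 742900 − 14 = 742886.

742886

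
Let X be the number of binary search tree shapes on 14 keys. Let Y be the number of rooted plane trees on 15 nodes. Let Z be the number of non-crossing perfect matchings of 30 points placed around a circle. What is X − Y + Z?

Rooted binary trees with 14 nodes (each child slot possibly empty) number C_14. So X = C_14 = 2674440.
Rooted ordered (plane) trees on m nodes have m−1 edges and are counted by C_{m−1}; m = 15 gives C_14. So Y = C_14 = 2674440.
Non-crossing perfect matchings of 2n points on a circle are counted by C_n; with 30 points, n = 15. So Z = C_15 = 9694845.
X − Y + Z = 2674440 − 2674440 + 9694845 = 9694845.

9694845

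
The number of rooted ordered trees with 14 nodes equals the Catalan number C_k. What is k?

13

A rooted plane tree on 14 nodes has 13 edges, and such trees are counted by C_13.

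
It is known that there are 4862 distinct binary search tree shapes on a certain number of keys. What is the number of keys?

9

Binary search tree shapes on n keys are counted by C_n; 4862 = C_9.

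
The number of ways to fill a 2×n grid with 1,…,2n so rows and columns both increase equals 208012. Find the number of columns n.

Standard Young tableaux of shape 2×n are counted by C_n, and C_12 = 208012.

12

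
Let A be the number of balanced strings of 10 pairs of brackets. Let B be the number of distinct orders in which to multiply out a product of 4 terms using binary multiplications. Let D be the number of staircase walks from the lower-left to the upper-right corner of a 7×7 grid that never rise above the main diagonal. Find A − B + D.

17220

A balanced arrangement of 10 bracket pairs is a Dyck word of semilength 10, so the count is C_10. So A = C_10 = 16796.
Parenthesizations of m factors correspond to full binary trees with m leaves, counted by C_{m−1}; m = 4 gives C_3. So B = C_3 = 5.
Sub-diagonal monotone paths from (0,0) to (7,7) biject with Dyck paths of semilength 7, giving C_7. So D = C_7 = 429.
A − B + D = 16796 − 5 + 429 = 17220.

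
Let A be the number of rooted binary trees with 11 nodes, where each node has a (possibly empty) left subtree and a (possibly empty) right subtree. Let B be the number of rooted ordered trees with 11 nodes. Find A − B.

41990

Rooted binary trees with 11 nodes (each child slot possibly empty) number C_11. So A = C_11 = 58786.
Rooted ordered (plane) trees on m nodes have m−1 edges and are counted by C_{m−1}; m = 11 gives C_10. So B = C_10 = 16796.
A − B = 58786 − 16796 = 41990.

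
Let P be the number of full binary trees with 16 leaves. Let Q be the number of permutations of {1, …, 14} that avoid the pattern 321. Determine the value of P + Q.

12369285

A full binary tree with L leaves has L−1 internal nodes and is counted by C_{L−1}; L = 16 gives C_15. So P = C_15 = 9694845.
Permutations of [n] avoiding any single length-3 pattern are counted by C_n; here n = 14. So Q = C_14 = 2674440.
P + Q = 9694845 + 2674440 = 12369285.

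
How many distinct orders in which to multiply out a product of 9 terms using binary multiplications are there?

Ways to associate a product of 9 factors correspond to binary trees on 9 leaves, so the count is C_8.
C_8 = C_7 · 2(2·7+1)/(7+2) = 429 · 30/9 = 1430.

1430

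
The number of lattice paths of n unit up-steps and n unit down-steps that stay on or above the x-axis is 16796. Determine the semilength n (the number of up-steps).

Dyck paths of semilength n are counted by C_n. The Catalan number equal to 16796 is C_10.

10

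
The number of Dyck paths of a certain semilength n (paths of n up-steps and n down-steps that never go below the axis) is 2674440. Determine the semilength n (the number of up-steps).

Dyck paths of semilength n are counted by C_n. Since C_14 = 2674440, the index is 14.

14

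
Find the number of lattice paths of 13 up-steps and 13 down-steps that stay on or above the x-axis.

742900

A Dyck path with 13 up-steps and 13 down-steps has semilength 13, so there are C_13 of them.
C_13 = 742900.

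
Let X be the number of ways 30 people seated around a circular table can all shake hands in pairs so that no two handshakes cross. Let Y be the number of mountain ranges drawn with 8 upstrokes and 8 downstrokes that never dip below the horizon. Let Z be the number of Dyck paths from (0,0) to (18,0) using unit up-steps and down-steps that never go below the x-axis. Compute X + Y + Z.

Non-crossing handshake pairings of 2n people are counted by C_n; 30 people gives n = 15. So X = C_15 = 9694845.
Paths of 8 up- and 8 down-steps that never dip below the axis are Dyck paths; their count is C_8. So Y = C_8 = 1430.
A Dyck path with 9 up-steps and 9 down-steps has semilength 9, so there are C_9 of them. So Z = C_9 = 4862.
X + Y + Z = 9694845 + 1430 + 4862 = 9701137.

9701137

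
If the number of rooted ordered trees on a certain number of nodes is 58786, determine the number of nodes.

Rooted ordered trees on m nodes are counted by C_{m−1}. The Catalan number equal to 58786 is C_11.
So the index is 11, and the number of nodes is 11 + 1 = 12.

12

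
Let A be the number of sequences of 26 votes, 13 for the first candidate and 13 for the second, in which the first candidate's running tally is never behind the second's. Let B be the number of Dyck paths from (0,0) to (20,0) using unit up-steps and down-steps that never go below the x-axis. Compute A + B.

Reading a vote for the leader as '(' and for the other as ')' turns such a sequence into a balanced string of 13 pairs, so the count is C_13. So A = C_13 = 742900.
A Dyck path with 10 up-steps and 10 down-steps has semilength 10, so there are C_10 of them. So B = C_10 = 16796.
A + B = 742900 + 16796 = 759696.

759696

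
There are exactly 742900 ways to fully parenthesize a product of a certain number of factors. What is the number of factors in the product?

14

Parenthesizations of m factors are counted by C_{m−1}. The Catalan number equal to 742900 is C_13.
So the index is 13, and the number of factors is 13 + 1 = 14.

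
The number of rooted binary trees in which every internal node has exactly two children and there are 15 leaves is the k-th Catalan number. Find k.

14

Full binary trees with 15 leaves have 15−1 = 14 internal nodes, so there are C_14 of them.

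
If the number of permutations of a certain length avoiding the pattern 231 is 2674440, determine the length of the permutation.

Permutations of [n] avoiding a fixed length-3 pattern are counted by C_n, and C_14 = 2674440.

14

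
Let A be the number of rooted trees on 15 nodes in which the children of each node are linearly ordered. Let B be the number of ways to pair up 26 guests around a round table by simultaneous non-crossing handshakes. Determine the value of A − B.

1931540

Rooted ordered (plane) trees on m nodes have m−1 edges and are counted by C_{m−1}; m = 15 gives C_14. So A = C_14 = 2674440.
Non-crossing handshake pairings of 2n people are counted by C_n; 26 people gives n = 13. So B = C_13 = 742900.
A − B = 2674440 − 742900 = 1931540.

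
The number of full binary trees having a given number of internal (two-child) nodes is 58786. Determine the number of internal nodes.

11

Full binary trees with n internal nodes are counted by C_n, and C_11 = 58786.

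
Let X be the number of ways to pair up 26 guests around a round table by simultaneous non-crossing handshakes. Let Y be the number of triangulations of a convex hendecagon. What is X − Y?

738038

With 26 = 2·13 people, non-crossing handshake pairings are non-crossing perfect matchings on a circle, counted by C_13. So X = C_13 = 742900.
Triangulations of a convex m-gon are counted by C_{m−2}; with m = 11 this is C_9. So Y = C_9 = 4862.
X − Y = 742900 − 4862 = 738038.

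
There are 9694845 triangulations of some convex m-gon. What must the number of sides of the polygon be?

Triangulations of a convex m-gon are counted by C_{m−2}; 9694845 = C_15.
So m − 2 = 15, giving m = 17 sides.

17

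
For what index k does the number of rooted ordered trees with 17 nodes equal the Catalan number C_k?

Rooted ordered (plane) trees on m nodes have m−1 edges and are counted by C_{m−1}; m = 17 gives C_16.

16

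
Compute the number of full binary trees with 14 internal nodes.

Full binary trees with n internal nodes are counted by C_n; here n = 14.
C_14 = C_13 · 2(2·13+1)/(13+2) = 742900 · 54/15 = 2674440.

2674440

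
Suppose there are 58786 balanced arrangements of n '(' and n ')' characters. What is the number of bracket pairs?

Balanced strings of n bracket-pairs are counted by C_n. The Catalan number equal to 58786 is C_11.

11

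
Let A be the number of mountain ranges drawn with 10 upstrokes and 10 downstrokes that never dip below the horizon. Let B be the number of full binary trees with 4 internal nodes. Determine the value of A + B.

16810

Dyck paths of semilength n (length 2n) are counted by C_n; here n = 10. So A = C_10 = 16796.
The number of full binary trees on 4 internal nodes is the Catalan number C_4. So B = C_4 = 14.
A + B = 16796 + 14 = 16810.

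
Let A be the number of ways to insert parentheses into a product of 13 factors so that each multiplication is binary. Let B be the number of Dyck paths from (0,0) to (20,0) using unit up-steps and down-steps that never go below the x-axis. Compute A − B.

Bracketing 13 factors into binary products is counted by C_{13−1} = C_12. So A = C_12 = 208012.
Dyck paths of semilength n (length 2n) are counted by C_n; here n = 10. So B = C_10 = 16796.
A − B = 208012 − 16796 = 191216.

191216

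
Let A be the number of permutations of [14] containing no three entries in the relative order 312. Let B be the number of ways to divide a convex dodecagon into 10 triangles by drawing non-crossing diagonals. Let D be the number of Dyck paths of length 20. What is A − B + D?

2674440

For any fixed pattern of length 3, the pattern-avoiding permutations of [14] number C_14. So A = C_14 = 2674440.
Triangulations of a convex m-gon are counted by C_{m−2}; with m = 12 this is C_10. So B = C_10 = 16796.
A Dyck path with 10 up-steps and 10 down-steps has semilength 10, so there are C_10 of them. So D = C_10 = 16796.
A − B + D = 2674440 − 16796 + 16796 = 2674440.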